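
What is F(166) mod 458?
191

Matrix identity: Q^n = [[F_(n+1), F_n], [F_n, F_(n-1)]] with Q = [[1,1],[1,0]].
n = 166 = 10100110₂. Square-and-multiply, entries mod 458:
Q^1 = [[1,1],[1,0]]
Q^2 = (Q^1)² = [[2,1],[1,1]]
Q^5 = (Q^2)²·Q = [[8,5],[5,3]]
Q^10 = (Q^5)² = [[89,55],[55,34]]
Q^20 = (Q^10)² = [[412,353],[353,59]]
Q^41 = (Q^20)²·Q = [[326,317],[317,9]]
Q^83 = (Q^41)²·Q = [[146,207],[207,397]]
Q^166 = (Q^83)² = [[45,191],[191,312]]
F_166 mod 458 = Q^166[0][1] = 191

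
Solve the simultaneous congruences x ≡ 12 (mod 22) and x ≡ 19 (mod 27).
100

Using Chinese Remainder Theorem:
M = 22 × 27 = 594
M1 = 27, M2 = 22
y1 = 27^(-1) mod 22 = 9
y2 = 22^(-1) mod 27 = 16
x = (12×27×9 + 19×22×16) mod 594 = 100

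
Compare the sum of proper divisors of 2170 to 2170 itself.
abundant

Proper divisors of 2170: sum = 1 + 2 + 5 + 7 + 10 + 14 + 31 + 35 + 62 + 70 + 155 + 217 + 310 + 434 + 1085 = 2438
Since 2438 > 2170, 2170 is abundant.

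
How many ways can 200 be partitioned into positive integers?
3972999029388

p(n) counts ways to write n as a sum of positive integers (order ignored).
Euler's pentagonal recurrence: p(k) = p(k-1) + p(k-2) - p(k-5) - p(k-7) + p(k-12) + p(k-15) - ... (offsets j(3j∓1)/2, signs ++--, p(0)=1, p(<0)=0).
DP table for k = 0..199: p(0)=1, p(1)=1, p(2)=2, p(3)=3, p(4)=5, p(5)=7, p(6)=11, p(7)=15, p(8)=22, p(9)=30, p(10)=42, p(11)=56, p(12)=77, p(13)=101, p(14)=135, p(15)=176, p(16)=231, p(17)=297, p(18)=385, p(19)=490, p(20)=627, p(21)=792, p(22)=1002, p(23)=1255, p(24)=1575, p(25)=1958, p(26)=2436, p(27)=3010, p(28)=3718, p(29)=4565, p(30)=5604, p(31)=6842, p(32)=8349, p(33)=10143, p(34)=12310, p(35)=14883, p(36)=17977, p(37)=21637, p(38)=26015, p(39)=31185, p(40)=37338, p(41)=44583, p(42)=53174, p(43)=63261, p(44)=75175, p(45)=89134, p(46)=105558, p(47)=124754, p(48)=147273, p(49)=173525, p(50)=204226, p(51)=239943, p(52)=281589, p(53)=329931, p(54)=386155, p(55)=451276, p(56)=526823, p(57)=614154, p(58)=715220, p(59)=831820, p(60)=966467, p(61)=1121505, p(62)=1300156, p(63)=1505499, p(64)=1741630, p(65)=2012558, p(66)=2323520, p(67)=2679689, p(68)=3087735, p(69)=3554345, p(70)=4087968, p(71)=4697205, p(72)=5392783, p(73)=6185689, p(74)=7089500, p(75)=8118264, p(76)=9289091, p(77)=10619863, p(78)=12132164, p(79)=13848650, p(80)=15796476, p(81)=18004327, p(82)=20506255, p(83)=23338469, p(84)=26543660, p(85)=30167357, p(86)=34262962, p(87)=38887673, p(88)=44108109, p(89)=49995925, p(90)=56634173, p(91)=64112359, p(92)=72533807, p(93)=82010177, p(94)=92669720, p(95)=104651419, p(96)=118114304, p(97)=133230930, p(98)=150198136, p(99)=169229875, p(100)=190569292, p(101)=214481126, p(102)=241265379, p(103)=271248950, p(104)=304801365, p(105)=342325709, p(106)=384276336, p(107)=431149389, p(108)=483502844, p(109)=541946240, p(110)=607163746, p(111)=679903203, p(112)=761002156, p(113)=851376628, p(114)=952050665, p(115)=1064144451, p(116)=1188908248, p(117)=1327710076, p(118)=1482074143, p(119)=1653668665, p(120)=1844349560, p(121)=2056148051, p(122)=2291320912, p(123)=2552338241, p(124)=2841940500, p(125)=3163127352, p(126)=3519222692, p(127)=3913864295, p(128)=4351078600, p(129)=4835271870, p(130)=5371315400, p(131)=5964539504, p(132)=6620830889, p(133)=7346629512, p(134)=8149040695, p(135)=9035836076, p(136)=10015581680, p(137)=11097645016, p(138)=12292341831, p(139)=13610949895, p(140)=15065878135, p(141)=16670689208, p(142)=18440293320, p(143)=20390982757, p(144)=22540654445, p(145)=24908858009, p(146)=27517052599, p(147)=30388671978, p(148)=33549419497, p(149)=37027355200, p(150)=40853235313, p(151)=45060624582, p(152)=49686288421, p(153)=54770336324, p(154)=60356673280, p(155)=66493182097, p(156)=73232243759, p(157)=80630964769, p(158)=88751778802, p(159)=97662728555, p(160)=107438159466, p(161)=118159068427, p(162)=129913904637, p(163)=142798995930, p(164)=156919475295, p(165)=172389800255, p(166)=189334822579, p(167)=207890420102, p(168)=228204732751, p(169)=250438925115, p(170)=274768617130, p(171)=301384802048, p(172)=330495499613, p(173)=362326859895, p(174)=397125074750, p(175)=435157697830, p(176)=476715857290, p(177)=522115831195, p(178)=571701605655, p(179)=625846753120, p(180)=684957390936, p(181)=749474411781, p(182)=819876908323, p(183)=896684817527, p(184)=980462880430, p(185)=1071823774337, p(186)=1171432692373, p(187)=1280011042268, p(188)=1398341745571, p(189)=1527273599625, p(190)=1667727404093, p(191)=1820701100652, p(192)=1987276856363, p(193)=2168627105469, p(194)=2366022741845, p(195)=2580840212973, p(196)=2814570987591, p(197)=3068829878530, p(198)=3345365983698, p(199)=3646072432125.
Final step: p(200) = p(199) + p(198) - p(195) - p(193) + p(188) + p(185) - p(178) - p(174) + p(165) + p(160) - p(149) - p(143) + p(130) + p(123) - p(108) - p(100) + p(83) + p(74) - p(55) - p(45) + p(24) + p(13)
= 3646072432125 + 3345365983698 - 2580840212973 - 2168627105469 + 1398341745571 + 1071823774337 - 571701605655 - 397125074750 + 172389800255 + 107438159466 - 37027355200 - 20390982757 + 5371315400 + 2552338241 - 483502844 - 190569292 + 23338469 + 7089500 - 451276 - 89134 + 1575 + 101
= 3972999029388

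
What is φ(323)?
288

323 = 17 × 19
φ(n) = n × ∏(1 - 1/p) for each prime p dividing n
φ(323) = 323 × (1 - 1/17) × (1 - 1/19) = 288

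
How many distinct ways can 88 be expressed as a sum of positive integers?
44108109

p(n) counts ways to write n as a sum of positive integers (order ignored).
Euler's pentagonal recurrence: p(k) = p(k-1) + p(k-2) - p(k-5) - p(k-7) + p(k-12) + p(k-15) - ... (offsets j(3j∓1)/2, signs ++--, p(0)=1, p(<0)=0).
DP table for k = 0..87: p(0)=1, p(1)=1, p(2)=2, p(3)=3, p(4)=5, p(5)=7, p(6)=11, p(7)=15, p(8)=22, p(9)=30, p(10)=42, p(11)=56, p(12)=77, p(13)=101, p(14)=135, p(15)=176, p(16)=231, p(17)=297, p(18)=385, p(19)=490, p(20)=627, p(21)=792, p(22)=1002, p(23)=1255, p(24)=1575, p(25)=1958, p(26)=2436, p(27)=3010, p(28)=3718, p(29)=4565, p(30)=5604, p(31)=6842, p(32)=8349, p(33)=10143, p(34)=12310, p(35)=14883, p(36)=17977, p(37)=21637, p(38)=26015, p(39)=31185, p(40)=37338, p(41)=44583, p(42)=53174, p(43)=63261, p(44)=75175, p(45)=89134, p(46)=105558, p(47)=124754, p(48)=147273, p(49)=173525, p(50)=204226, p(51)=239943, p(52)=281589, p(53)=329931, p(54)=386155, p(55)=451276, p(56)=526823, p(57)=614154, p(58)=715220, p(59)=831820, p(60)=966467, p(61)=1121505, p(62)=1300156, p(63)=1505499, p(64)=1741630, p(65)=2012558, p(66)=2323520, p(67)=2679689, p(68)=3087735, p(69)=3554345, p(70)=4087968, p(71)=4697205, p(72)=5392783, p(73)=6185689, p(74)=7089500, p(75)=8118264, p(76)=9289091, p(77)=10619863, p(78)=12132164, p(79)=13848650, p(80)=15796476, p(81)=18004327, p(82)=20506255, p(83)=23338469, p(84)=26543660, p(85)=30167357, p(86)=34262962, p(87)=38887673.
Final step: p(88) = p(87) + p(86) - p(83) - p(81) + p(76) + p(73) - p(66) - p(62) + p(53) + p(48) - p(37) - p(31) + p(18) + p(11)
= 38887673 + 34262962 - 23338469 - 18004327 + 9289091 + 6185689 - 2323520 - 1300156 + 329931 + 147273 - 21637 - 6842 + 385 + 56
= 44108109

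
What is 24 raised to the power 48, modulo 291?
195

Repeated squaring. Binary of 48 = 110000.
24^1 ≡ 24 (mod 291); 24^2 ≡ 285 (mod 291); 24^4 ≡ 36 (mod 291); 24^8 ≡ 132 (mod 291); 24^16 ≡ 255 (mod 291); 24^32 ≡ 132 (mod 291)
24^48 = 24^16 × 24^32 ≡ 195 (mod 291)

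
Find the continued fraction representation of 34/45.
[0; 1, 3, 11]

Euclidean algorithm steps:
34 = 0 × 45 + 34
45 = 1 × 34 + 11
34 = 3 × 11 + 1
11 = 11 × 1 + 0
Continued fraction: [0; 1, 3, 11]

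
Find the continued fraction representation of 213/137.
[1; 1, 1, 4, 15]

Euclidean algorithm steps:
213 = 1 × 137 + 76
137 = 1 × 76 + 61
76 = 1 × 61 + 15
61 = 4 × 15 + 1
15 = 15 × 1 + 0
Continued fraction: [1; 1, 1, 4, 15]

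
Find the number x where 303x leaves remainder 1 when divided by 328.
223

gcd(303, 328) = 1, so the inverse exists.
Extended Euclidean algorithm on (328, 303):
328 = 1 × 303 + 25  ⟹  25 = (1)·328 + (-1)·303
303 = 12 × 25 + 3  ⟹  3 = (-12)·328 + (13)·303
25 = 8 × 3 + 1  ⟹  1 = (97)·328 + (-105)·303
So (-105)·303 ≡ 1 (mod 328), i.e. 303^(-1) ≡ -105 ≡ 223 (mod 328).
Check: 303 × 223 = 67569 ≡ 1 (mod 328)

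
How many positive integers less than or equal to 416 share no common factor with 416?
192

416 = 2^5 × 13
φ(n) = n × ∏(1 - 1/p) for each prime p dividing n
φ(416) = 416 × (1 - 1/2) × (1 - 1/13) = 192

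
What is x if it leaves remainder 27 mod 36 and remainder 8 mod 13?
99

Using Chinese Remainder Theorem:
M = 36 × 13 = 468
M1 = 13, M2 = 36
y1 = 13^(-1) mod 36 = 25
y2 = 36^(-1) mod 13 = 4
x = (27×13×25 + 8×36×4) mod 468 = 99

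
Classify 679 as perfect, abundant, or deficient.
deficient

Proper divisors of 679: sum = 1 + 7 + 97 = 105
Since 105 < 679, 679 is deficient.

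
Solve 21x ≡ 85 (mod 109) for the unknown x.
x ≡ 30 (mod 109)

gcd(21, 109) = 1, which divides 85, so solutions exist.
Find 21^(-1) mod 109 by the extended Euclidean algorithm:
109 = 5 × 21 + 4  ⟹  4 = (1)·109 + (-5)·21
21 = 5 × 4 + 1  ⟹  1 = (-5)·109 + (26)·21
So (26)·21 ≡ 1 (mod 109), i.e. 21^(-1) ≡ 26 (mod 109).
x ≡ 26 × 85 = 2210 ≡ 30 (mod 109).
Check: 21 × 30 = 630 ≡ 85 (mod 109).
Unique solution: x ≡ 30 (mod 109)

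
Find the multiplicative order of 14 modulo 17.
16

17 is prime, so ord(14) divides φ(17) = 16.
Divisors of 16: 1, 2, 4, 8, 16.
Repeated squaring: 14^1 ≡ 14, 14^2 ≡ 9, 14^4 ≡ 13, 14^8 ≡ 16, 14^16 ≡ 1 (mod 17).
Test 14^d mod 17 for each divisor d in increasing order:
14^1 ≡ 14
14^2 ≡ 9
14^4 ≡ 13
14^8 ≡ 16
14^16 ≡ 1  ← first divisor giving 1
The order is 16.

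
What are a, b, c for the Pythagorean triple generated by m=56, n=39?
(1615, 4368, 4657)

Euclid's formula: a = m² - n², b = 2mn, c = m² + n²
m = 56, n = 39
a = 56² - 39² = 3136 - 1521 = 1615
b = 2 × 56 × 39 = 4368
c = 56² + 39² = 3136 + 1521 = 4657
Verification: 1615² + 4368² = 2608225 + 19079424 = 21687649 = 4657² ✓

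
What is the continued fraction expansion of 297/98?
[3; 32, 1, 2]

Euclidean algorithm steps:
297 = 3 × 98 + 3
98 = 32 × 3 + 2
3 = 1 × 2 + 1
2 = 2 × 1 + 0
Continued fraction: [3; 32, 1, 2]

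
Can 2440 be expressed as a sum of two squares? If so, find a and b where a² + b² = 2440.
18² + 46² (a=18, b=46)

Factorization: 2440 = 2^3 × 5 × 61
By Fermat: n is sum of two squares iff every prime p ≡ 3 (mod 4) appears to even power.
All primes ≡ 3 (mod 4) appear to even power.
Search a = 0, 1, 2, … for 2440 - a² a perfect square: first hit at a = 18: 2440 - 324 = 2116 = 46².
2440 = 18² + 46² = 324 + 2116 ✓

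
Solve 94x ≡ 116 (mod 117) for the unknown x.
x ≡ 56 (mod 117)

gcd(94, 117) = 1, which divides 116, so solutions exist.
Find 94^(-1) mod 117 by the extended Euclidean algorithm:
117 = 1 × 94 + 23  ⟹  23 = (1)·117 + (-1)·94
94 = 4 × 23 + 2  ⟹  2 = (-4)·117 + (5)·94
23 = 11 × 2 + 1  ⟹  1 = (45)·117 + (-56)·94
So (-56)·94 ≡ 1 (mod 117), i.e. 94^(-1) ≡ -56 ≡ 61 (mod 117).
x ≡ 61 × 116 = 7076 ≡ 56 (mod 117).
Check: 94 × 56 = 5264 ≡ 116 (mod 117).
Unique solution: x ≡ 56 (mod 117)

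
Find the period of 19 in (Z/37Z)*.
36

37 is prime, so ord(19) divides φ(37) = 36.
Divisors of 36: 1, 2, 3, 4, 6, 9, 12, 18, 36.
Repeated squaring: 19^1 ≡ 19, 19^2 ≡ 28, 19^4 ≡ 7, 19^8 ≡ 12, 19^16 ≡ 33, 19^32 ≡ 16 (mod 37).
Test 19^d mod 37 for each divisor d in increasing order:
19^1 ≡ 19
19^2 ≡ 28
19^3 = 19^2·19^1 ≡ 14
19^4 ≡ 7
19^6 = 19^4·19^2 ≡ 11
19^9 = 19^8·19^1 ≡ 6
19^12 = 19^8·19^4 ≡ 10
19^18 = 19^16·19^2 ≡ 36
19^36 = 19^32·19^4 ≡ 1  ← first divisor giving 1
The order is 36.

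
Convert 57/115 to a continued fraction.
[0; 2, 57]

Euclidean algorithm steps:
57 = 0 × 115 + 57
115 = 2 × 57 + 1
57 = 57 × 1 + 0
Continued fraction: [0; 2, 57]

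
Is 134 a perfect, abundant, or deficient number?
deficient

Proper divisors of 134: sum = 1 + 2 + 67 = 70
Since 70 < 134, 134 is deficient.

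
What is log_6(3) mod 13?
8

Baby-step giant-step with step n = ⌈√13⌉ = 4.
Baby steps 6^j mod 13 (j:value) for j=0..3: 0:1, 1:6, 2:10, 3:8.
Giant-step multiplier: 6^(-4) ≡ 6^(12-4) = 6^8 ≡ 3 (mod 13).
Giant steps γ_i = 3·3^i mod 13: γ_0=3, γ_1=9, γ_2=1 (in table at j=0).
x = i·n + j = 2·4 + 0 = 8.
Check: 6^8 ≡ 3 (mod 13).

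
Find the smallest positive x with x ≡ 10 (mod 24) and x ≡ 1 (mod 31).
466

Using Chinese Remainder Theorem:
M = 24 × 31 = 744
M1 = 31, M2 = 24
y1 = 31^(-1) mod 24 = 7
y2 = 24^(-1) mod 31 = 22
x = (10×31×7 + 1×24×22) mod 744 = 466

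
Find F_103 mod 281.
34

Matrix identity: Q^n = [[F_(n+1), F_n], [F_n, F_(n-1)]] with Q = [[1,1],[1,0]].
n = 103 = 1100111₂. Square-and-multiply, entries mod 281:
Q^1 = [[1,1],[1,0]]
Q^3 = (Q^1)²·Q = [[3,2],[2,1]]
Q^6 = (Q^3)² = [[13,8],[8,5]]
Q^12 = (Q^6)² = [[233,144],[144,89]]
Q^25 = (Q^12)²·Q = [[1,279],[279,3]]
Q^51 = (Q^25)²·Q = [[278,5],[5,273]]
Q^103 = (Q^51)²·Q = [[260,34],[34,226]]
F_103 mod 281 = Q^103[0][1] = 34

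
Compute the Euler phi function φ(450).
120

450 = 2 × 3^2 × 5^2
φ(n) = n × ∏(1 - 1/p) for each prime p dividing n
φ(450) = 450 × (1 - 1/2) × (1 - 1/3) × (1 - 1/5) = 120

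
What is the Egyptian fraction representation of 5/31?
1/7 + 1/55 + 1/3979 + 1/23744683 + 1/1127619917796295

Greedy algorithm:
5/31: ceiling(31/5) = 7, use 1/7
4/217: ceiling(217/4) = 55, use 1/55
3/11935: ceiling(11935/3) = 3979, use 1/3979
2/47489365: ceiling(47489365/2) = 23744683, use 1/23744683
1/1127619917796295: ceiling(1127619917796295/1) = 1127619917796295, use 1/1127619917796295
Result: 5/31 = 1/7 + 1/55 + 1/3979 + 1/23744683 + 1/1127619917796295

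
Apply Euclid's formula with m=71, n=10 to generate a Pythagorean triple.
(4941, 1420, 5141)

Euclid's formula: a = m² - n², b = 2mn, c = m² + n²
m = 71, n = 10
a = 71² - 10² = 5041 - 100 = 4941
b = 2 × 71 × 10 = 1420
c = 71² + 10² = 5041 + 100 = 5141
Verification: 4941² + 1420² = 24413481 + 2016400 = 26429881 = 5141² ✓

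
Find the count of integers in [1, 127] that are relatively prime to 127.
126

127 = 127
φ(n) = n × ∏(1 - 1/p) for each prime p dividing n
φ(127) = 127 × (1 - 1/127) = 126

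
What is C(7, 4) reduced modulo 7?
0

Using Lucas' theorem:
Write n=7 and k=4 in base 7:
n in base 7: [1, 0]
k in base 7: [0, 4]
C(7,4) mod 7 = ∏ C(n_i, k_i) mod 7
Digit binomials (mod 7): C(1,0) = 1; C(0,4) = 0 (k_i > n_i)
Product: 1 × 0 = 0 ≡ 0 (mod 7)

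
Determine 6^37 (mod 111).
6

Repeated squaring. Binary of 37 = 100101.
6^1 ≡ 6 (mod 111); 6^2 ≡ 36 (mod 111); 6^4 ≡ 75 (mod 111); 6^8 ≡ 75 (mod 111); 6^16 ≡ 75 (mod 111); 6^32 ≡ 75 (mod 111)
6^37 = 6^1 × 6^4 × 6^32 ≡ 6 (mod 111)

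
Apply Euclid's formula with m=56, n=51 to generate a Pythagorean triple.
(535, 5712, 5737)

Euclid's formula: a = m² - n², b = 2mn, c = m² + n²
m = 56, n = 51
a = 56² - 51² = 3136 - 2601 = 535
b = 2 × 56 × 51 = 5712
c = 56² + 51² = 3136 + 2601 = 5737
Verification: 535² + 5712² = 286225 + 32626944 = 32913169 = 5737² ✓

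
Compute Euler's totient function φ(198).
60

198 = 2 × 3^2 × 11
φ(n) = n × ∏(1 - 1/p) for each prime p dividing n
φ(198) = 198 × (1 - 1/2) × (1 - 1/3) × (1 - 1/11) = 60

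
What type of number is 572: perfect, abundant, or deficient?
abundant

Proper divisors of 572: sum = 1 + 2 + 4 + 11 + 13 + 22 + 26 + 44 + 52 + 143 + 286 = 604
Since 604 > 572, 572 is abundant.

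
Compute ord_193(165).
48

193 is prime, so ord(165) divides φ(193) = 192.
Divisors of 192: 1, 2, 3, 4, 6, 8, 12, 16, 24, 32, 48, 64, 96, 192.
Repeated squaring: 165^1 ≡ 165, 165^2 ≡ 12, 165^4 ≡ 144, 165^8 ≡ 85, 165^16 ≡ 84, 165^32 ≡ 108, 165^64 ≡ 84, 165^128 ≡ 108 (mod 193).
Test 165^d mod 193 for each divisor d in increasing order:
165^1 ≡ 165
165^2 ≡ 12
165^3 = 165^2·165^1 ≡ 50
165^4 ≡ 144
165^6 = 165^4·165^2 ≡ 184
165^8 ≡ 85
165^12 = 165^8·165^4 ≡ 81
165^16 ≡ 84
165^24 = 165^16·165^8 ≡ 192
165^32 ≡ 108
165^48 = 165^32·165^16 ≡ 1  ← first divisor giving 1
The order is 48.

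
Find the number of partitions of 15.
176

p(n) counts ways to write n as a sum of positive integers (order ignored).
Euler's pentagonal recurrence: p(k) = p(k-1) + p(k-2) - p(k-5) - p(k-7) + p(k-12) + p(k-15) - ... (offsets j(3j∓1)/2, signs ++--, p(0)=1, p(<0)=0).
DP table for k = 0..14: p(0)=1, p(1)=1, p(2)=2, p(3)=3, p(4)=5, p(5)=7, p(6)=11, p(7)=15, p(8)=22, p(9)=30, p(10)=42, p(11)=56, p(12)=77, p(13)=101, p(14)=135.
Final step: p(15) = p(14) + p(13) - p(10) - p(8) + p(3) + p(0)
= 135 + 101 - 42 - 22 + 3 + 1
= 176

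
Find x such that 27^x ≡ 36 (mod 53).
16

Baby-step giant-step with step n = ⌈√53⌉ = 8.
Baby steps 27^j mod 53 (j:value) for j=0..7: 0:1, 1:27, 2:40, 3:20, 4:10, 5:5, 6:29, 7:41.
Giant-step multiplier: 27^(-8) ≡ 27^(52-8) = 27^44 ≡ 44 (mod 53).
Giant steps γ_i = 36·44^i mod 53: γ_0=36, γ_1=47, γ_2=1 (in table at j=0).
x = i·n + j = 2·8 + 0 = 16.
Check: 27^16 ≡ 36 (mod 53).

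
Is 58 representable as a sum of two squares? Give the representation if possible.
3² + 7² (a=3, b=7)

Factorization: 58 = 2 × 29
By Fermat: n is sum of two squares iff every prime p ≡ 3 (mod 4) appears to even power.
All primes ≡ 3 (mod 4) appear to even power.
Search a = 0, 1, 2, … for 58 - a² a perfect square: first hit at a = 3: 58 - 9 = 49 = 7².
58 = 3² + 7² = 9 + 49 ✓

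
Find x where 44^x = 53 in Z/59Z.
18

Baby-step giant-step with step n = ⌈√59⌉ = 8.
Baby steps 44^j mod 59 (j:value) for j=0..7: 0:1, 1:44, 2:48, 3:47, 4:3, 5:14, 6:26, 7:23.
Giant-step multiplier: 44^(-8) ≡ 44^(58-8) = 44^50 ≡ 46 (mod 59).
Giant steps γ_i = 53·46^i mod 59: γ_0=53, γ_1=19, γ_2=48 (in table at j=2).
x = i·n + j = 2·8 + 2 = 18.
Check: 44^18 ≡ 53 (mod 59).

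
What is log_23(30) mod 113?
16

Baby-step giant-step with step n = ⌈√113⌉ = 11.
Baby steps 23^j mod 113 (j:value) for j=0..10: 0:1, 1:23, 2:77, 3:76, 4:53, 5:89, 6:13, 7:73, 8:97, 9:84, 10:11.
Giant-step multiplier: 23^(-11) ≡ 23^(112-11) = 23^101 ≡ 67 (mod 113).
Giant steps γ_i = 30·67^i mod 113: γ_0=30, γ_1=89 (in table at j=5).
x = i·n + j = 1·11 + 5 = 16.
Check: 23^16 ≡ 30 (mod 113).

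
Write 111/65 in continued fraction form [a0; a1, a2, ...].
[1; 1, 2, 2, 2, 1, 2]

Euclidean algorithm steps:
111 = 1 × 65 + 46
65 = 1 × 46 + 19
46 = 2 × 19 + 8
19 = 2 × 8 + 3
8 = 2 × 3 + 2
3 = 1 × 2 + 1
2 = 2 × 1 + 0
Continued fraction: [1; 1, 2, 2, 2, 1, 2]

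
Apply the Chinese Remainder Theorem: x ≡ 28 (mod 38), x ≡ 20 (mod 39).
332

Using Chinese Remainder Theorem:
M = 38 × 39 = 1482
M1 = 39, M2 = 38
y1 = 39^(-1) mod 38 = 1
y2 = 38^(-1) mod 39 = 38
x = (28×39×1 + 20×38×38) mod 1482 = 332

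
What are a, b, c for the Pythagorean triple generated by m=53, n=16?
(2553, 1696, 3065)

Euclid's formula: a = m² - n², b = 2mn, c = m² + n²
m = 53, n = 16
a = 53² - 16² = 2809 - 256 = 2553
b = 2 × 53 × 16 = 1696
c = 53² + 16² = 2809 + 256 = 3065
Verification: 2553² + 1696² = 6517809 + 2876416 = 9394225 = 3065² ✓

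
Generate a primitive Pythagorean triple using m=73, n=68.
(705, 9928, 9953)

Euclid's formula: a = m² - n², b = 2mn, c = m² + n²
m = 73, n = 68
a = 73² - 68² = 5329 - 4624 = 705
b = 2 × 73 × 68 = 9928
c = 73² + 68² = 5329 + 4624 = 9953
Verification: 705² + 9928² = 497025 + 98565184 = 99062209 = 9953² ✓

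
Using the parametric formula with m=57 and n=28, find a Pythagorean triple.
(2465, 3192, 4033)

Euclid's formula: a = m² - n², b = 2mn, c = m² + n²
m = 57, n = 28
a = 57² - 28² = 3249 - 784 = 2465
b = 2 × 57 × 28 = 3192
c = 57² + 28² = 3249 + 784 = 4033
Verification: 2465² + 3192² = 6076225 + 10188864 = 16265089 = 4033² ✓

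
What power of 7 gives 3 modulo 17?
3

Baby-step giant-step with step n = ⌈√17⌉ = 5.
Baby steps 7^j mod 17 (j:value) for j=0..4: 0:1, 1:7, 2:15, 3:3, 4:4.
h = 3 is already in the table at j=3, so x = 3.
Check: 7^3 ≡ 3 (mod 17).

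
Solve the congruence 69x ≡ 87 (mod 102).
x ≡ 19 (mod 34)

gcd(69, 102) = 3, which divides 87, so solutions exist.
Divide through by 3: 23x ≡ 29 (mod 34).
Find 23^(-1) mod 34 by the extended Euclidean algorithm:
34 = 1 × 23 + 11  ⟹  11 = (1)·34 + (-1)·23
23 = 2 × 11 + 1  ⟹  1 = (-2)·34 + (3)·23
So (3)·23 ≡ 1 (mod 34), i.e. 23^(-1) ≡ 3 (mod 34).
x ≡ 3 × 29 = 87 ≡ 19 (mod 34).
Check: 69 × 19 = 1311 ≡ 87 (mod 102).
x ≡ 19 (mod 34), giving 3 solutions mod 102.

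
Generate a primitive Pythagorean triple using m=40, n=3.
(1591, 240, 1609)

Euclid's formula: a = m² - n², b = 2mn, c = m² + n²
m = 40, n = 3
a = 40² - 3² = 1600 - 9 = 1591
b = 2 × 40 × 3 = 240
c = 40² + 3² = 1600 + 9 = 1609
Verification: 1591² + 240² = 2531281 + 57600 = 2588881 = 1609² ✓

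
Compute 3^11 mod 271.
184

Repeated squaring. Binary of 11 = 1011.
3^1 ≡ 3 (mod 271); 3^2 ≡ 9 (mod 271); 3^4 ≡ 81 (mod 271); 3^8 ≡ 57 (mod 271)
3^11 = 3^1 × 3^2 × 3^8 ≡ 184 (mod 271)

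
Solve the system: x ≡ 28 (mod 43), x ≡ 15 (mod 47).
673

Using Chinese Remainder Theorem:
M = 43 × 47 = 2021
M1 = 47, M2 = 43
y1 = 47^(-1) mod 43 = 11
y2 = 43^(-1) mod 47 = 35
x = (28×47×11 + 15×43×35) mod 2021 = 673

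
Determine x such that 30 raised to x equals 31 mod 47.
39

Baby-step giant-step with step n = ⌈√47⌉ = 7.
Baby steps 30^j mod 47 (j:value) for j=0..6: 0:1, 1:30, 2:7, 3:22, 4:2, 5:13, 6:14.
Giant-step multiplier: 30^(-7) ≡ 30^(46-7) = 30^39 ≡ 31 (mod 47).
Giant steps γ_i = 31·31^i mod 47: γ_0=31, γ_1=21, γ_2=40, γ_3=18, γ_4=41, γ_5=2 (in table at j=4).
x = i·n + j = 5·7 + 4 = 39.
Check: 30^39 ≡ 31 (mod 47).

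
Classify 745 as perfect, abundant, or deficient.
deficient

Proper divisors of 745: sum = 1 + 5 + 149 = 155
Since 155 < 745, 745 is deficient.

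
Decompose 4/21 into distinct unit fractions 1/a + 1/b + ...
1/6 + 1/42

Greedy algorithm:
4/21: ceiling(21/4) = 6, use 1/6
1/42: ceiling(42/1) = 42, use 1/42
Result: 4/21 = 1/6 + 1/42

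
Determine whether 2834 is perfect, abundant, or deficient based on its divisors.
deficient

Proper divisors of 2834: sum = 1 + 2 + 13 + 26 + 109 + 218 + 1417 = 1786
Since 1786 < 2834, 2834 is deficient.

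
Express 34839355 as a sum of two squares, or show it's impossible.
Not possible

Factorization: 34839355 = 5 × 191^3
By Fermat: n is sum of two squares iff every prime p ≡ 3 (mod 4) appears to even power.
Prime(s) ≡ 3 (mod 4) with odd exponent: [(191, 3)]
Therefore 34839355 cannot be expressed as a² + b².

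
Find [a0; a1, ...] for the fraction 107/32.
[3; 2, 1, 10]

Euclidean algorithm steps:
107 = 3 × 32 + 11
32 = 2 × 11 + 10
11 = 1 × 10 + 1
10 = 10 × 1 + 0
Continued fraction: [3; 2, 1, 10]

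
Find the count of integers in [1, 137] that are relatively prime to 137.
136

137 = 137
φ(n) = n × ∏(1 - 1/p) for each prime p dividing n
φ(137) = 137 × (1 - 1/137) = 136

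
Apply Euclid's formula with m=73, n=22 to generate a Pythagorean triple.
(4845, 3212, 5813)

Euclid's formula: a = m² - n², b = 2mn, c = m² + n²
m = 73, n = 22
a = 73² - 22² = 5329 - 484 = 4845
b = 2 × 73 × 22 = 3212
c = 73² + 22² = 5329 + 484 = 5813
Verification: 4845² + 3212² = 23474025 + 10316944 = 33790969 = 5813² ✓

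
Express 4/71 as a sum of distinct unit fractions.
1/18 + 1/1278

Greedy algorithm:
4/71: ceiling(71/4) = 18, use 1/18
1/1278: ceiling(1278/1) = 1278, use 1/1278
Result: 4/71 = 1/18 + 1/1278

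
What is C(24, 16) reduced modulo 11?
0

Using Lucas' theorem:
Write n=24 and k=16 in base 11:
n in base 11: [2, 2]
k in base 11: [1, 5]
C(24,16) mod 11 = ∏ C(n_i, k_i) mod 11
Digit binomials (mod 11): C(2,1) = 2; C(2,5) = 0 (k_i > n_i)
Product: 2 × 0 = 0 ≡ 0 (mod 11)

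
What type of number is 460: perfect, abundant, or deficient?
abundant

Proper divisors of 460: sum = 1 + 2 + 4 + 5 + 10 + 20 + 23 + 46 + 92 + 115 + 230 = 548
Since 548 > 460, 460 is abundant.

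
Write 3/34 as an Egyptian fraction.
1/12 + 1/204

Greedy algorithm:
3/34: ceiling(34/3) = 12, use 1/12
1/204: ceiling(204/1) = 204, use 1/204
Result: 3/34 = 1/12 + 1/204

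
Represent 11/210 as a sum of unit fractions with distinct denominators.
1/20 + 1/420

Greedy algorithm:
11/210: ceiling(210/11) = 20, use 1/20
1/420: ceiling(420/1) = 420, use 1/420
Result: 11/210 = 1/20 + 1/420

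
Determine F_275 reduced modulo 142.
5

Matrix identity: Q^n = [[F_(n+1), F_n], [F_n, F_(n-1)]] with Q = [[1,1],[1,0]].
n = 275 = 100010011₂. Square-and-multiply, entries mod 142:
Q^1 = [[1,1],[1,0]]
Q^2 = (Q^1)² = [[2,1],[1,1]]
Q^4 = (Q^2)² = [[5,3],[3,2]]
Q^8 = (Q^4)² = [[34,21],[21,13]]
Q^17 = (Q^8)²·Q = [[28,35],[35,135]]
Q^34 = (Q^17)² = [[21,25],[25,138]]
Q^68 = (Q^34)² = [[72,141],[141,73]]
Q^137 = (Q^68)²·Q = [[70,73],[73,139]]
Q^275 = (Q^137)²·Q = [[68,5],[5,63]]
F_275 mod 142 = Q^275[0][1] = 5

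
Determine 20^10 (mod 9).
7

Repeated squaring. Binary of 10 = 1010.
20^1 ≡ 2 (mod 9); 20^2 ≡ 4 (mod 9); 20^4 ≡ 7 (mod 9); 20^8 ≡ 4 (mod 9)
20^10 = 20^2 × 20^8 ≡ 7 (mod 9)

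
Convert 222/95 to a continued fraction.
[2; 2, 1, 31]

Euclidean algorithm steps:
222 = 2 × 95 + 32
95 = 2 × 32 + 31
32 = 1 × 31 + 1
31 = 31 × 1 + 0
Continued fraction: [2; 2, 1, 31]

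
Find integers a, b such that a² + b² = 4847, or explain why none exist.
Not possible

Factorization: 4847 = 37 × 131
By Fermat: n is sum of two squares iff every prime p ≡ 3 (mod 4) appears to even power.
Prime(s) ≡ 3 (mod 4) with odd exponent: [(131, 1)]
Therefore 4847 cannot be expressed as a² + b².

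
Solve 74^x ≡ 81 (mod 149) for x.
96

Baby-step giant-step with step n = ⌈√149⌉ = 13.
Baby steps 74^j mod 149 (j:value) for j=0..12: 0:1, 1:74, 2:112, 3:93, 4:28, 5:135, 6:7, 7:71, 8:39, 9:55, 10:47, 11:51, 12:49.
Giant-step multiplier: 74^(-13) ≡ 74^(148-13) = 74^135 ≡ 3 (mod 149).
Giant steps γ_i = 81·3^i mod 149: γ_0=81, γ_1=94, γ_2=133, γ_3=101, γ_4=5, γ_5=15, γ_6=45, γ_7=135 (in table at j=5).
x = i·n + j = 7·13 + 5 = 96.
Check: 74^96 ≡ 81 (mod 149).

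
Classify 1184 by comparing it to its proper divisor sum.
abundant

Proper divisors of 1184: sum = 1 + 2 + 4 + 8 + 16 + 32 + 37 + 74 + 148 + 296 + 592 = 1210
Since 1210 > 1184, 1184 is abundant.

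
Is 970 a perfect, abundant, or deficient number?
deficient

Proper divisors of 970: sum = 1 + 2 + 5 + 10 + 97 + 194 + 485 = 794
Since 794 < 970, 970 is deficient.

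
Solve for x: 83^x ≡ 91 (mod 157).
55

Baby-step giant-step with step n = ⌈√157⌉ = 13.
Baby steps 83^j mod 157 (j:value) for j=0..12: 0:1, 1:83, 2:138, 3:150, 4:47, 5:133, 6:49, 7:142, 8:11, 9:128, 10:105, 11:80, 12:46.
Giant-step multiplier: 83^(-13) ≡ 83^(156-13) = 83^143 ≡ 22 (mod 157).
Giant steps γ_i = 91·22^i mod 157: γ_0=91, γ_1=118, γ_2=84, γ_3=121, γ_4=150 (in table at j=3).
x = i·n + j = 4·13 + 3 = 55.
Check: 83^55 ≡ 91 (mod 157).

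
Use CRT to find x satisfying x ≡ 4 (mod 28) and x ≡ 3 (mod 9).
228

Using Chinese Remainder Theorem:
M = 28 × 9 = 252
M1 = 9, M2 = 28
y1 = 9^(-1) mod 28 = 25
y2 = 28^(-1) mod 9 = 1
x = (4×9×25 + 3×28×1) mod 252 = 228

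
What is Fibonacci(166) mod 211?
210

Matrix identity: Q^n = [[F_(n+1), F_n], [F_n, F_(n-1)]] with Q = [[1,1],[1,0]].
n = 166 = 10100110₂. Square-and-multiply, entries mod 211:
Q^1 = [[1,1],[1,0]]
Q^2 = (Q^1)² = [[2,1],[1,1]]
Q^5 = (Q^2)²·Q = [[8,5],[5,3]]
Q^10 = (Q^5)² = [[89,55],[55,34]]
Q^20 = (Q^10)² = [[185,13],[13,172]]
Q^41 = (Q^20)²·Q = [[0,1],[1,210]]
Q^83 = (Q^41)²·Q = [[0,1],[1,210]]
Q^166 = (Q^83)² = [[1,210],[210,2]]
F_166 mod 211 = Q^166[0][1] = 210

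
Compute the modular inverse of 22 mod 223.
71

gcd(22, 223) = 1, so the inverse exists.
Extended Euclidean algorithm on (223, 22):
223 = 10 × 22 + 3  ⟹  3 = (1)·223 + (-10)·22
22 = 7 × 3 + 1  ⟹  1 = (-7)·223 + (71)·22
So (71)·22 ≡ 1 (mod 223), i.e. 22^(-1) ≡ 71 (mod 223).
Check: 22 × 71 = 1562 ≡ 1 (mod 223)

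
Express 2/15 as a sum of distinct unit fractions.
1/8 + 1/120

Greedy algorithm:
2/15: ceiling(15/2) = 8, use 1/8
1/120: ceiling(120/1) = 120, use 1/120
Result: 2/15 = 1/8 + 1/120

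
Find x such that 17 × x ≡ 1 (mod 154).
145

gcd(17, 154) = 1, so the inverse exists.
Extended Euclidean algorithm on (154, 17):
154 = 9 × 17 + 1  ⟹  1 = (1)·154 + (-9)·17
So (-9)·17 ≡ 1 (mod 154), i.e. 17^(-1) ≡ -9 ≡ 145 (mod 154).
Check: 17 × 145 = 2465 ≡ 1 (mod 154)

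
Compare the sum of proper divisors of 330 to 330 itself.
abundant

Proper divisors of 330: sum = 1 + 2 + 3 + 5 + 6 + 10 + 11 + 15 + 22 + 30 + 33 + 55 + 66 + 110 + 165 = 534
Since 534 > 330, 330 is abundant.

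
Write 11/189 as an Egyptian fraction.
1/18 + 1/378

Greedy algorithm:
11/189: ceiling(189/11) = 18, use 1/18
1/378: ceiling(378/1) = 378, use 1/378
Result: 11/189 = 1/18 + 1/378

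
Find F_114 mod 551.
407

Matrix identity: Q^n = [[F_(n+1), F_n], [F_n, F_(n-1)]] with Q = [[1,1],[1,0]].
n = 114 = 1110010₂. Square-and-multiply, entries mod 551:
Q^1 = [[1,1],[1,0]]
Q^3 = (Q^1)²·Q = [[3,2],[2,1]]
Q^7 = (Q^3)²·Q = [[21,13],[13,8]]
Q^14 = (Q^7)² = [[59,377],[377,233]]
Q^28 = (Q^14)² = [[146,435],[435,262]]
Q^57 = (Q^28)²·Q = [[117,59],[59,58]]
Q^114 = (Q^57)² = [[89,407],[407,233]]
F_114 mod 551 = Q^114[0][1] = 407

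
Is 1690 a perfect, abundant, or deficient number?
deficient

Proper divisors of 1690: sum = 1 + 2 + 5 + 10 + 13 + 26 + 65 + 130 + 169 + 338 + 845 = 1604
Since 1604 < 1690, 1690 is deficient.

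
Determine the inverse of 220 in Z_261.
70

gcd(220, 261) = 1, so the inverse exists.
Extended Euclidean algorithm on (261, 220):
261 = 1 × 220 + 41  ⟹  41 = (1)·261 + (-1)·220
220 = 5 × 41 + 15  ⟹  15 = (-5)·261 + (6)·220
41 = 2 × 15 + 11  ⟹  11 = (11)·261 + (-13)·220
15 = 1 × 11 + 4  ⟹  4 = (-16)·261 + (19)·220
11 = 2 × 4 + 3  ⟹  3 = (43)·261 + (-51)·220
4 = 1 × 3 + 1  ⟹  1 = (-59)·261 + (70)·220
So (70)·220 ≡ 1 (mod 261), i.e. 220^(-1) ≡ 70 (mod 261).
Check: 220 × 70 = 15400 ≡ 1 (mod 261)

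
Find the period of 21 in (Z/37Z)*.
18

37 is prime, so ord(21) divides φ(37) = 36.
Divisors of 36: 1, 2, 3, 4, 6, 9, 12, 18, 36.
Repeated squaring: 21^1 ≡ 21, 21^2 ≡ 34, 21^4 ≡ 9, 21^8 ≡ 7, 21^16 ≡ 12, 21^32 ≡ 33 (mod 37).
Test 21^d mod 37 for each divisor d in increasing order:
21^1 ≡ 21
21^2 ≡ 34
21^3 = 21^2·21^1 ≡ 11
21^4 ≡ 9
21^6 = 21^4·21^2 ≡ 10
21^9 = 21^8·21^1 ≡ 36
21^12 = 21^8·21^4 ≡ 26
21^18 = 21^16·21^2 ≡ 1  ← first divisor giving 1
The order is 18.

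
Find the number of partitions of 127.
3913864295

p(n) counts ways to write n as a sum of positive integers (order ignored).
Euler's pentagonal recurrence: p(k) = p(k-1) + p(k-2) - p(k-5) - p(k-7) + p(k-12) + p(k-15) - ... (offsets j(3j∓1)/2, signs ++--, p(0)=1, p(<0)=0).
DP table for k = 0..126: p(0)=1, p(1)=1, p(2)=2, p(3)=3, p(4)=5, p(5)=7, p(6)=11, p(7)=15, p(8)=22, p(9)=30, p(10)=42, p(11)=56, p(12)=77, p(13)=101, p(14)=135, p(15)=176, p(16)=231, p(17)=297, p(18)=385, p(19)=490, p(20)=627, p(21)=792, p(22)=1002, p(23)=1255, p(24)=1575, p(25)=1958, p(26)=2436, p(27)=3010, p(28)=3718, p(29)=4565, p(30)=5604, p(31)=6842, p(32)=8349, p(33)=10143, p(34)=12310, p(35)=14883, p(36)=17977, p(37)=21637, p(38)=26015, p(39)=31185, p(40)=37338, p(41)=44583, p(42)=53174, p(43)=63261, p(44)=75175, p(45)=89134, p(46)=105558, p(47)=124754, p(48)=147273, p(49)=173525, p(50)=204226, p(51)=239943, p(52)=281589, p(53)=329931, p(54)=386155, p(55)=451276, p(56)=526823, p(57)=614154, p(58)=715220, p(59)=831820, p(60)=966467, p(61)=1121505, p(62)=1300156, p(63)=1505499, p(64)=1741630, p(65)=2012558, p(66)=2323520, p(67)=2679689, p(68)=3087735, p(69)=3554345, p(70)=4087968, p(71)=4697205, p(72)=5392783, p(73)=6185689, p(74)=7089500, p(75)=8118264, p(76)=9289091, p(77)=10619863, p(78)=12132164, p(79)=13848650, p(80)=15796476, p(81)=18004327, p(82)=20506255, p(83)=23338469, p(84)=26543660, p(85)=30167357, p(86)=34262962, p(87)=38887673, p(88)=44108109, p(89)=49995925, p(90)=56634173, p(91)=64112359, p(92)=72533807, p(93)=82010177, p(94)=92669720, p(95)=104651419, p(96)=118114304, p(97)=133230930, p(98)=150198136, p(99)=169229875, p(100)=190569292, p(101)=214481126, p(102)=241265379, p(103)=271248950, p(104)=304801365, p(105)=342325709, p(106)=384276336, p(107)=431149389, p(108)=483502844, p(109)=541946240, p(110)=607163746, p(111)=679903203, p(112)=761002156, p(113)=851376628, p(114)=952050665, p(115)=1064144451, p(116)=1188908248, p(117)=1327710076, p(118)=1482074143, p(119)=1653668665, p(120)=1844349560, p(121)=2056148051, p(122)=2291320912, p(123)=2552338241, p(124)=2841940500, p(125)=3163127352, p(126)=3519222692.
Final step: p(127) = p(126) + p(125) - p(122) - p(120) + p(115) + p(112) - p(105) - p(101) + p(92) + p(87) - p(76) - p(70) + p(57) + p(50) - p(35) - p(27) + p(10) + p(1)
= 3519222692 + 3163127352 - 2291320912 - 1844349560 + 1064144451 + 761002156 - 342325709 - 214481126 + 72533807 + 38887673 - 9289091 - 4087968 + 614154 + 204226 - 14883 - 3010 + 42 + 1
= 3913864295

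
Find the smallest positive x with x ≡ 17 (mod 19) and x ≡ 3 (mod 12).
207

Using Chinese Remainder Theorem:
M = 19 × 12 = 228
M1 = 12, M2 = 19
y1 = 12^(-1) mod 19 = 8
y2 = 19^(-1) mod 12 = 7
x = (17×12×8 + 3×19×7) mod 228 = 207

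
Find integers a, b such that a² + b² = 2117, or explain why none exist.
1² + 46² (a=1, b=46)

Factorization: 2117 = 29 × 73
By Fermat: n is sum of two squares iff every prime p ≡ 3 (mod 4) appears to even power.
All primes ≡ 3 (mod 4) appear to even power.
Search a = 0, 1, 2, … for 2117 - a² a perfect square: first hit at a = 1: 2117 - 1 = 2116 = 46².
2117 = 1² + 46² = 1 + 2116 ✓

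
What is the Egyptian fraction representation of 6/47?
1/8 + 1/376

Greedy algorithm:
6/47: ceiling(47/6) = 8, use 1/8
1/376: ceiling(376/1) = 376, use 1/376
Result: 6/47 = 1/8 + 1/376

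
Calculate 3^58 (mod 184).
73

Repeated squaring. Binary of 58 = 111010.
3^1 ≡ 3 (mod 184); 3^2 ≡ 9 (mod 184); 3^4 ≡ 81 (mod 184); 3^8 ≡ 121 (mod 184); 3^16 ≡ 105 (mod 184); 3^32 ≡ 169 (mod 184)
3^58 = 3^2 × 3^8 × 3^16 × 3^32 ≡ 73 (mod 184)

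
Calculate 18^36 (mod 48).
0

Repeated squaring. Binary of 36 = 100100.
18^1 ≡ 18 (mod 48); 18^2 ≡ 36 (mod 48); 18^4 ≡ 0 (mod 48); 18^8 ≡ 0 (mod 48); 18^16 ≡ 0 (mod 48); 18^32 ≡ 0 (mod 48)
18^36 = 18^4 × 18^32 ≡ 0 (mod 48)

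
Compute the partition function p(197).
3068829878530

p(n) counts ways to write n as a sum of positive integers (order ignored).
Euler's pentagonal recurrence: p(k) = p(k-1) + p(k-2) - p(k-5) - p(k-7) + p(k-12) + p(k-15) - ... (offsets j(3j∓1)/2, signs ++--, p(0)=1, p(<0)=0).
DP table for k = 0..196: p(0)=1, p(1)=1, p(2)=2, p(3)=3, p(4)=5, p(5)=7, p(6)=11, p(7)=15, p(8)=22, p(9)=30, p(10)=42, p(11)=56, p(12)=77, p(13)=101, p(14)=135, p(15)=176, p(16)=231, p(17)=297, p(18)=385, p(19)=490, p(20)=627, p(21)=792, p(22)=1002, p(23)=1255, p(24)=1575, p(25)=1958, p(26)=2436, p(27)=3010, p(28)=3718, p(29)=4565, p(30)=5604, p(31)=6842, p(32)=8349, p(33)=10143, p(34)=12310, p(35)=14883, p(36)=17977, p(37)=21637, p(38)=26015, p(39)=31185, p(40)=37338, p(41)=44583, p(42)=53174, p(43)=63261, p(44)=75175, p(45)=89134, p(46)=105558, p(47)=124754, p(48)=147273, p(49)=173525, p(50)=204226, p(51)=239943, p(52)=281589, p(53)=329931, p(54)=386155, p(55)=451276, p(56)=526823, p(57)=614154, p(58)=715220, p(59)=831820, p(60)=966467, p(61)=1121505, p(62)=1300156, p(63)=1505499, p(64)=1741630, p(65)=2012558, p(66)=2323520, p(67)=2679689, p(68)=3087735, p(69)=3554345, p(70)=4087968, p(71)=4697205, p(72)=5392783, p(73)=6185689, p(74)=7089500, p(75)=8118264, p(76)=9289091, p(77)=10619863, p(78)=12132164, p(79)=13848650, p(80)=15796476, p(81)=18004327, p(82)=20506255, p(83)=23338469, p(84)=26543660, p(85)=30167357, p(86)=34262962, p(87)=38887673, p(88)=44108109, p(89)=49995925, p(90)=56634173, p(91)=64112359, p(92)=72533807, p(93)=82010177, p(94)=92669720, p(95)=104651419, p(96)=118114304, p(97)=133230930, p(98)=150198136, p(99)=169229875, p(100)=190569292, p(101)=214481126, p(102)=241265379, p(103)=271248950, p(104)=304801365, p(105)=342325709, p(106)=384276336, p(107)=431149389, p(108)=483502844, p(109)=541946240, p(110)=607163746, p(111)=679903203, p(112)=761002156, p(113)=851376628, p(114)=952050665, p(115)=1064144451, p(116)=1188908248, p(117)=1327710076, p(118)=1482074143, p(119)=1653668665, p(120)=1844349560, p(121)=2056148051, p(122)=2291320912, p(123)=2552338241, p(124)=2841940500, p(125)=3163127352, p(126)=3519222692, p(127)=3913864295, p(128)=4351078600, p(129)=4835271870, p(130)=5371315400, p(131)=5964539504, p(132)=6620830889, p(133)=7346629512, p(134)=8149040695, p(135)=9035836076, p(136)=10015581680, p(137)=11097645016, p(138)=12292341831, p(139)=13610949895, p(140)=15065878135, p(141)=16670689208, p(142)=18440293320, p(143)=20390982757, p(144)=22540654445, p(145)=24908858009, p(146)=27517052599, p(147)=30388671978, p(148)=33549419497, p(149)=37027355200, p(150)=40853235313, p(151)=45060624582, p(152)=49686288421, p(153)=54770336324, p(154)=60356673280, p(155)=66493182097, p(156)=73232243759, p(157)=80630964769, p(158)=88751778802, p(159)=97662728555, p(160)=107438159466, p(161)=118159068427, p(162)=129913904637, p(163)=142798995930, p(164)=156919475295, p(165)=172389800255, p(166)=189334822579, p(167)=207890420102, p(168)=228204732751, p(169)=250438925115, p(170)=274768617130, p(171)=301384802048, p(172)=330495499613, p(173)=362326859895, p(174)=397125074750, p(175)=435157697830, p(176)=476715857290, p(177)=522115831195, p(178)=571701605655, p(179)=625846753120, p(180)=684957390936, p(181)=749474411781, p(182)=819876908323, p(183)=896684817527, p(184)=980462880430, p(185)=1071823774337, p(186)=1171432692373, p(187)=1280011042268, p(188)=1398341745571, p(189)=1527273599625, p(190)=1667727404093, p(191)=1820701100652, p(192)=1987276856363, p(193)=2168627105469, p(194)=2366022741845, p(195)=2580840212973, p(196)=2814570987591.
Final step: p(197) = p(196) + p(195) - p(192) - p(190) + p(185) + p(182) - p(175) - p(171) + p(162) + p(157) - p(146) - p(140) + p(127) + p(120) - p(105) - p(97) + p(80) + p(71) - p(52) - p(42) + p(21) + p(10)
= 2814570987591 + 2580840212973 - 1987276856363 - 1667727404093 + 1071823774337 + 819876908323 - 435157697830 - 301384802048 + 129913904637 + 80630964769 - 27517052599 - 15065878135 + 3913864295 + 1844349560 - 342325709 - 133230930 + 15796476 + 4697205 - 281589 - 53174 + 792 + 42
= 3068829878530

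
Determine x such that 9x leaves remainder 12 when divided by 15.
x ≡ 3 (mod 5)

gcd(9, 15) = 3, which divides 12, so solutions exist.
Divide through by 3: 3x ≡ 4 (mod 5).
Find 3^(-1) mod 5 by the extended Euclidean algorithm:
5 = 1 × 3 + 2  ⟹  2 = (1)·5 + (-1)·3
3 = 1 × 2 + 1  ⟹  1 = (-1)·5 + (2)·3
So (2)·3 ≡ 1 (mod 5), i.e. 3^(-1) ≡ 2 (mod 5).
x ≡ 2 × 4 = 8 ≡ 3 (mod 5).
Check: 9 × 3 = 27 ≡ 12 (mod 15).
x ≡ 3 (mod 5), giving 3 solutions mod 15.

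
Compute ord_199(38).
198

199 is prime, so ord(38) divides φ(199) = 198.
Divisors of 198: 1, 2, 3, 6, 9, 11, 18, 22, 33, 66, 99, 198.
Repeated squaring: 38^1 ≡ 38, 38^2 ≡ 51, 38^4 ≡ 14, 38^8 ≡ 196, 38^16 ≡ 9, 38^32 ≡ 81, 38^64 ≡ 193, 38^128 ≡ 36 (mod 199).
Test 38^d mod 199 for each divisor d in increasing order:
38^1 ≡ 38
38^2 ≡ 51
38^3 = 38^2·38^1 ≡ 147
38^6 = 38^4·38^2 ≡ 117
38^9 = 38^8·38^1 ≡ 85
38^11 = 38^8·38^2·38^1 ≡ 156
38^18 = 38^16·38^2 ≡ 61
38^22 = 38^16·38^4·38^2 ≡ 58
38^33 = 38^32·38^1 ≡ 93
38^66 = 38^64·38^2 ≡ 92
38^99 = 38^64·38^32·38^2·38^1 ≡ 198
38^198 = 38^128·38^64·38^4·38^2 ≡ 1  ← first divisor giving 1
The order is 198.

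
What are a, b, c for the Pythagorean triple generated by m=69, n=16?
(4505, 2208, 5017)

Euclid's formula: a = m² - n², b = 2mn, c = m² + n²
m = 69, n = 16
a = 69² - 16² = 4761 - 256 = 4505
b = 2 × 69 × 16 = 2208
c = 69² + 16² = 4761 + 256 = 5017
Verification: 4505² + 2208² = 20295025 + 4875264 = 25170289 = 5017² ✓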